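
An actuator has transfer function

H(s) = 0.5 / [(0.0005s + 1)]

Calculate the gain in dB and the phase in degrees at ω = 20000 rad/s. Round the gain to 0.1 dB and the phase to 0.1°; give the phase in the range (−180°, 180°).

-26.1 dB, -84.3°

At ω = 20000 rad/s:
pole (1 + j20000·0.0005) = 1 + j10 → |·| ≈ 10.05, ∠ ≈ 84.29°
|H| = 0.5 · 1 / (10.05) ≈ 0.049751
Gain = 20 log₁₀(0.049751) ≈ -26.06 dB
∠H = (0°) − (84.29°) = -84.29°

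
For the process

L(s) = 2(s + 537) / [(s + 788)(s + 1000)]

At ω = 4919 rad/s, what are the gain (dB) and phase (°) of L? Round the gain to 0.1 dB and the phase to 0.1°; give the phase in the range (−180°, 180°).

-68.1 dB, -75.6°

At s = jω = j4919:
zero (s+537): 537 + j4919 → |·| = √(537²+4919²) = √24484930 ≈ 4948.2, ∠ = arctan(4919/537) ≈ 83.77°
pole (s+788): 788 + j4919 → |·| = √(788²+4919²) = √24817505 ≈ 4981.7, ∠ = arctan(4919/788) ≈ 80.90°
pole (s+1000): 1000 + j4919 → |·| = √(1000²+4919²) = √25196561 ≈ 5019.6, ∠ = arctan(4919/1000) ≈ 78.51°
|L| = 2 · 4948.2 / 2.5006e+07 ≈ 0.00039576
Gain = 20 log₁₀(0.00039576) ≈ -68.05 dB
∠L = 83.77° − 159.41° = -75.64°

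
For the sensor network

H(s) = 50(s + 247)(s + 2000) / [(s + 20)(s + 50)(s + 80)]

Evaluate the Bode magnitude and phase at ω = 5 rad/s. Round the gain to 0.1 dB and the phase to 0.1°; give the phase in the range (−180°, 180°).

At s = jω = j5:
zero (s+247): 247 + j5 → |·| = √(247²+5²) = √61034 ≈ 247.05, ∠ = arctan(5/247) ≈ 1.16°
zero (s+2000): 2000 + j5 → |·| = √(2000²+5²) = √4000025 ≈ 2000, ∠ = arctan(5/2000) ≈ 0.14°
pole (s+20): 20 + j5 → |·| = √(20²+5²) = √425 ≈ 20.616, ∠ = arctan(5/20) ≈ 14.04°
pole (s+50): 50 + j5 → |·| = √(50²+5²) = √2525 ≈ 50.249, ∠ = arctan(5/50) ≈ 5.71°
pole (s+80): 80 + j5 → |·| = √(80²+5²) = √6425 ≈ 80.156, ∠ = arctan(5/80) ≈ 3.58°
|H| = 50 · 4.941e+05 / 83036 ≈ 297.52
Gain = 20 log₁₀(297.52) ≈ 49.47 dB
∠H = 1.30° − 23.33° = -22.03°

49.5 dB, -22.0°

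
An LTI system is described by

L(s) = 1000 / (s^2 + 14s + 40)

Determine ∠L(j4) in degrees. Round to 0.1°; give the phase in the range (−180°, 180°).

-66.8°

Substitute s = j4:
Numerator: 1000 = 1000 + j0
Denominator: (j4)^2 + 14(j4) + 40 = 24 + j56
|N| = √(1000² + 0²) ≈ 1000, ∠N ≈ 0.00°
|D| = √(24² + 56²) ≈ 60.926, ∠D ≈ 66.80°
∠L = 0.00° − 66.80° = -66.80°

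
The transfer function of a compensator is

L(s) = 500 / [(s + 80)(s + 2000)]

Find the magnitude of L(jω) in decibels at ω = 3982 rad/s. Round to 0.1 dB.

At s = jω = j3982:
pole (s+80): 80 + j3982 → |·| = √(80²+3982²) = √15862724 ≈ 3982.8, ∠ = arctan(3982/80) ≈ 88.85°
pole (s+2000): 2000 + j3982 → |·| = √(2000²+3982²) = √19856324 ≈ 4456, ∠ = arctan(3982/2000) ≈ 63.33°
|L| = 500 / 1.7747e+07 ≈ 2.8174e-05
Gain = 20 log₁₀(2.8174e-05) ≈ -91.00 dB

-91.0 dB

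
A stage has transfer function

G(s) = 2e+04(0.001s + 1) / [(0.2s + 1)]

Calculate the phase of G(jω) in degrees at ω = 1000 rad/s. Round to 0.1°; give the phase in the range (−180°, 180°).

At ω = 1000 rad/s:
zero (1 + j1000·0.001) = 1 + j1 → |·| ≈ 1.4142, ∠ ≈ 45.00°
pole (1 + j1000·0.2) = 1 + j200 → |·| ≈ 200, ∠ ≈ 89.71°
∠G = (45.00°) − (89.71°) = -44.71°

-44.7°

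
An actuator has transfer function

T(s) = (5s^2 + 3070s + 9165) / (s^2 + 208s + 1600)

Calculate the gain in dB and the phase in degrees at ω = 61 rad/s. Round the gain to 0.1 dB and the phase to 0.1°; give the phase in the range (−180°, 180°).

Substitute s = j61:
Numerator: 5(j61)^2 + 3070(j61) + 9165 = -9440 + j187270
Denominator: (j61)^2 + 208(j61) + 1600 = -2121 + j12688
|N| = √(9440² + 187270²) ≈ 1.8751e+05, ∠N ≈ 92.89°
|D| = √(2121² + 12688²) ≈ 12864, ∠D ≈ 99.49°
|T| = 1.8751e+05 / 12864 ≈ 14.576
Gain = 20 log₁₀(14.576) ≈ 23.27 dB
∠T = 92.89° − 99.49° = -6.60°

23.3 dB, -6.6°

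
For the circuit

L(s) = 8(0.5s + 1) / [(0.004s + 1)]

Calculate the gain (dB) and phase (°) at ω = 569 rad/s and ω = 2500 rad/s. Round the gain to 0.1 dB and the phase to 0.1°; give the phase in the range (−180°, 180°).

At ω = 569 rad/s:
zero (1 + j569·0.5) = 1 + j284.5 → |·| ≈ 284.5, ∠ ≈ 89.80°
pole (1 + j569·0.004) = 1 + j2.276 → |·| ≈ 2.486, ∠ ≈ 66.28°
|L| = 8 · 284.5 / (2.486) ≈ 915.53
Gain = 20 log₁₀(915.53) ≈ 59.23 dB
∠L = (89.80°) − (66.28°) = 23.52°

At ω = 2500 rad/s:
zero (1 + j2500·0.5) = 1 + j1250 → |·| ≈ 1250, ∠ ≈ 89.95°
pole (1 + j2500·0.004) = 1 + j10 → |·| ≈ 10.05, ∠ ≈ 84.29°
|L| = 8 · 1250 / (10.05) ≈ 995.02
Gain = 20 log₁₀(995.02) ≈ 59.96 dB
∠L = (89.95°) − (84.29°) = 5.66°

ω = 569: 59.2 dB, 23.5°; ω = 2500: 60.0 dB, 5.7°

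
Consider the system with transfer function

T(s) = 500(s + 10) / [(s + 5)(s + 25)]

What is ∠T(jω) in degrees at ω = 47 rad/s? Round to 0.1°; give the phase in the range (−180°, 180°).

-67.9°

At s = jω = j47:
zero (s+10): 10 + j47 → |·| = √(10²+47²) = √2309 ≈ 48.052, ∠ = arctan(47/10) ≈ 77.99°
pole (s+5): 5 + j47 → |·| = √(5²+47²) = √2234 ≈ 47.265, ∠ = arctan(47/5) ≈ 83.93°
pole (s+25): 25 + j47 → |·| = √(25²+47²) = √2834 ≈ 53.235, ∠ = arctan(47/25) ≈ 61.99°
∠T = 77.99° − 145.92° = -67.93°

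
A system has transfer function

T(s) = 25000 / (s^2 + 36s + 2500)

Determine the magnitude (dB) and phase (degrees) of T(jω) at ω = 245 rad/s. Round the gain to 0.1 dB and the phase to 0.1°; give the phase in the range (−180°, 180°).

-7.3 dB, -171.3°

At s = jω = j245:
quadratic: (j245)² + 36·j245 + 2500 = -57525 + j8820 → |·| ≈ 58197, ∠ ≈ 171.28°
|T| = 25000 / 58197 ≈ 0.42958
Gain = 20 log₁₀(0.42958) ≈ -7.34 dB
∠T = 0.00° − 171.28° = -171.28°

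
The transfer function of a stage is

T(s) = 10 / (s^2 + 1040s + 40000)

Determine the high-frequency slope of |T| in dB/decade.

-40 dB/decade

Each pole contributes −20 dB/decade at high frequency; each zero contributes +20 dB/decade.
Net: 0 zero(s) − 2 pole(s) → -40 dB/decade.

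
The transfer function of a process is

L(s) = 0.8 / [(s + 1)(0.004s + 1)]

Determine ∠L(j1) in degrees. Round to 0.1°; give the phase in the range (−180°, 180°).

At ω = 1 rad/s:
pole (1 + j1·1) = 1 + j1 → |·| ≈ 1.4142, ∠ ≈ 45.00°
pole (1 + j1·0.004) = 1 + j0.004 → |·| ≈ 1, ∠ ≈ 0.23°
∠L = (0°) − (45.00° + 0.23°) = -45.23°

-45.2°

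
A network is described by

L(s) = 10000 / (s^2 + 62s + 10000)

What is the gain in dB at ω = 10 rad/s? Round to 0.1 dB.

At s = jω = j10:
quadratic: (j10)² + 62·j10 + 10000 = 9900 + j620 → |·| ≈ 9919.4, ∠ ≈ 3.58°
|L| = 10000 / 9919.4 ≈ 1.0081
Gain = 20 log₁₀(1.0081) ≈ 0.07 dB

0.1 dB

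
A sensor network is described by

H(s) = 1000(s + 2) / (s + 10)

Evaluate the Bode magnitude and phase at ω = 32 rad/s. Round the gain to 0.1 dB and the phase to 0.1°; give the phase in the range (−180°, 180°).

At s = jω = j32:
zero (s+2): 2 + j32 → |·| = √(2²+32²) = √1028 ≈ 32.062, ∠ = arctan(32/2) ≈ 86.42°
pole (s+10): 10 + j32 → |·| = √(10²+32²) = √1124 ≈ 33.526, ∠ = arctan(32/10) ≈ 72.65°
|H| = 1000 · 32.062 / 33.526 ≈ 956.33
Gain = 20 log₁₀(956.33) ≈ 59.61 dB
∠H = 86.42° − 72.65° = 13.77°

59.6 dB, 13.8°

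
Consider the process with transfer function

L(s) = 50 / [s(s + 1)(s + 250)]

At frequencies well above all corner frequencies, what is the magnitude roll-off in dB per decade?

-60 dB/decade

Each pole contributes −20 dB/decade at high frequency; each zero contributes +20 dB/decade.
Net: 0 zero(s) − 3 pole(s) → -60 dB/decade.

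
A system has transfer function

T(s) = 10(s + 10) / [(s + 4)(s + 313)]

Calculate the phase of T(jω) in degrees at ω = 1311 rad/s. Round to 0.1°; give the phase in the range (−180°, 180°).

At s = jω = j1311:
zero (s+10): 10 + j1311 → |·| = √(10²+1311²) = √1718821 ≈ 1311, ∠ = arctan(1311/10) ≈ 89.56°
pole (s+4): 4 + j1311 → |·| = √(4²+1311²) = √1718737 ≈ 1311, ∠ = arctan(1311/4) ≈ 89.83°
pole (s+313): 313 + j1311 → |·| = √(313²+1311²) = √1816690 ≈ 1347.8, ∠ = arctan(1311/313) ≈ 76.57°
∠T = 89.56° − 166.40° = -76.84°

-76.8°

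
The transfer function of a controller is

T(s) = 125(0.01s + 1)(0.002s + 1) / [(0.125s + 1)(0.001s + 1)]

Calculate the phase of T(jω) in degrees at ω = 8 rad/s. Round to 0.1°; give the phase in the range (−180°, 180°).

At ω = 8 rad/s:
zero (1 + j8·0.01) = 1 + j0.08 → |·| ≈ 1.0032, ∠ ≈ 4.57°
zero (1 + j8·0.002) = 1 + j0.016 → |·| ≈ 1.0001, ∠ ≈ 0.92°
pole (1 + j8·0.125) = 1 + j1 → |·| ≈ 1.4142, ∠ ≈ 45.00°
pole (1 + j8·0.001) = 1 + j0.008 → |·| ≈ 1, ∠ ≈ 0.46°
∠T = (4.57° + 0.92°) − (45.00° + 0.46°) = -39.97°

-40.0°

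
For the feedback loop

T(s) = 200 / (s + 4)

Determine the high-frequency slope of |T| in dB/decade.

Each pole contributes −20 dB/decade at high frequency; each zero contributes +20 dB/decade.
Net: 0 zero(s) − 1 pole(s) → -20 dB/decade.

-20 dB/decade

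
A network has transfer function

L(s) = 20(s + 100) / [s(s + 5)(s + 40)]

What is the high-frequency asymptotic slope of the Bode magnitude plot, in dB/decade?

Each pole contributes −20 dB/decade at high frequency; each zero contributes +20 dB/decade.
Net: 1 zero(s) − 3 pole(s) → -40 dB/decade.

-40 dB/decade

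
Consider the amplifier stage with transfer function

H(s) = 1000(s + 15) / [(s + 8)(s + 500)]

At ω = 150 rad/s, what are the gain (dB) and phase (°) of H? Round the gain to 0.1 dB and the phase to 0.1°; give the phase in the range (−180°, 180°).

At s = jω = j150:
zero (s+15): 15 + j150 → |·| = √(15²+150²) = √22725 ≈ 150.75, ∠ = arctan(150/15) ≈ 84.29°
pole (s+8): 8 + j150 → |·| = √(8²+150²) = √22564 ≈ 150.21, ∠ = arctan(150/8) ≈ 86.95°
pole (s+500): 500 + j150 → |·| = √(500²+150²) = √272500 ≈ 522.02, ∠ = arctan(150/500) ≈ 16.70°
|H| = 1000 · 150.75 / 78413 ≈ 1.9225
Gain = 20 log₁₀(1.9225) ≈ 5.68 dB
∠H = 84.29° − 103.65° = -19.36°

5.7 dB, -19.4°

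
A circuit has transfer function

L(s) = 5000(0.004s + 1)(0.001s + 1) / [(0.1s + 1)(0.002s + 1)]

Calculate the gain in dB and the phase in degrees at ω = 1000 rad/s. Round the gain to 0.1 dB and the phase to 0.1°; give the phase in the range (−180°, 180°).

42.3 dB, -31.9°

At ω = 1000 rad/s:
zero (1 + j1000·0.004) = 1 + j4 → |·| ≈ 4.1231, ∠ ≈ 75.96°
zero (1 + j1000·0.001) = 1 + j1 → |·| ≈ 1.4142, ∠ ≈ 45.00°
pole (1 + j1000·0.1) = 1 + j100 → |·| ≈ 100, ∠ ≈ 89.43°
pole (1 + j1000·0.002) = 1 + j2 → |·| ≈ 2.2361, ∠ ≈ 63.43°
|L| = 5000 · 4.1231 · 1.4142 / (100 · 2.2361) ≈ 130.38
Gain = 20 log₁₀(130.38) ≈ 42.30 dB
∠L = (75.96° + 45.00°) − (89.43° + 63.43°) = -31.90°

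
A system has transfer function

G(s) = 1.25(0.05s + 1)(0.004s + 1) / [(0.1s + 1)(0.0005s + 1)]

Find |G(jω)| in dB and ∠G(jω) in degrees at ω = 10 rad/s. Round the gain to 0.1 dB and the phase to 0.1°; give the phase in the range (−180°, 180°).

-0.1 dB, -16.4°

At ω = 10 rad/s:
zero (1 + j10·0.05) = 1 + j0.5 → |·| ≈ 1.118, ∠ ≈ 26.57°
zero (1 + j10·0.004) = 1 + j0.04 → |·| ≈ 1.0008, ∠ ≈ 2.29°
pole (1 + j10·0.1) = 1 + j1 → |·| ≈ 1.4142, ∠ ≈ 45.00°
pole (1 + j10·0.0005) = 1 + j0.005 → |·| ≈ 1, ∠ ≈ 0.29°
|G| = 1.25 · 1.118 · 1.0008 / (1.4142 · 1) ≈ 0.98898
Gain = 20 log₁₀(0.98898) ≈ -0.10 dB
∠G = (26.57° + 2.29°) − (45.00° + 0.29°) = -16.43°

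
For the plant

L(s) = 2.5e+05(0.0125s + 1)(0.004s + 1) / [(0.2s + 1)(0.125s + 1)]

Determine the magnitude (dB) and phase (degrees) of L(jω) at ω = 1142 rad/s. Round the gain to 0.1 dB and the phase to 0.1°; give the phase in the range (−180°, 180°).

54.2 dB, -15.7°

At ω = 1142 rad/s:
zero (1 + j1142·0.0125) = 1 + j14.275 → |·| ≈ 14.31, ∠ ≈ 85.99°
zero (1 + j1142·0.004) = 1 + j4.568 → |·| ≈ 4.6762, ∠ ≈ 77.65°
pole (1 + j1142·0.2) = 1 + j228.4 → |·| ≈ 228.4, ∠ ≈ 89.75°
pole (1 + j1142·0.125) = 1 + j142.75 → |·| ≈ 142.75, ∠ ≈ 89.60°
|L| = 2.5e+05 · 14.31 · 4.6762 / (228.4 · 142.75) ≈ 513.1
Gain = 20 log₁₀(513.1) ≈ 54.20 dB
∠L = (85.99° + 77.65°) − (89.75° + 89.60°) = -15.71°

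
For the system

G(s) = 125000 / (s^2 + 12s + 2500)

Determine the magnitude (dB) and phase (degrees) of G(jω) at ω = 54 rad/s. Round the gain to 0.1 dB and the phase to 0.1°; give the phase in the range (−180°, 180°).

At s = jω = j54:
quadratic: (j54)² + 12·j54 + 2500 = -416 + j648 → |·| ≈ 770.04, ∠ ≈ 122.70°
|G| = 125000 / 770.04 ≈ 162.33
Gain = 20 log₁₀(162.33) ≈ 44.21 dB
∠G = 0.00° − 122.70° = -122.70°

44.2 dB, -122.7°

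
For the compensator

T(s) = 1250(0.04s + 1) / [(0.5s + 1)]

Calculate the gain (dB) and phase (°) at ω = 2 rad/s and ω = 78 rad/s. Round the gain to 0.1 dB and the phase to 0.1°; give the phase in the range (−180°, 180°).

At ω = 2 rad/s:
zero (1 + j2·0.04) = 1 + j0.08 → |·| ≈ 1.0032, ∠ ≈ 4.57°
pole (1 + j2·0.5) = 1 + j1 → |·| ≈ 1.4142, ∠ ≈ 45.00°
|T| = 1250 · 1.0032 / (1.4142) ≈ 886.72
Gain = 20 log₁₀(886.72) ≈ 58.96 dB
∠T = (4.57°) − (45.00°) = -40.43°

At ω = 78 rad/s:
zero (1 + j78·0.04) = 1 + j3.12 → |·| ≈ 3.2763, ∠ ≈ 72.23°
pole (1 + j78·0.5) = 1 + j39 → |·| ≈ 39.013, ∠ ≈ 88.53°
|T| = 1250 · 3.2763 / (39.013) ≈ 104.97
Gain = 20 log₁₀(104.97) ≈ 40.42 dB
∠T = (72.23°) − (88.53°) = -16.30°

ω = 2: 59.0 dB, -40.4°; ω = 78: 40.4 dB, -16.3°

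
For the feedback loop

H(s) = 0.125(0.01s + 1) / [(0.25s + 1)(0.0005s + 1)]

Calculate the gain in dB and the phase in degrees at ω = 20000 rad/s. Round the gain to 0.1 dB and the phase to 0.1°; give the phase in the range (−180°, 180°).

-66.1 dB, -84.6°

At ω = 20000 rad/s:
zero (1 + j20000·0.01) = 1 + j200 → |·| ≈ 200, ∠ ≈ 89.71°
pole (1 + j20000·0.25) = 1 + j5000 → |·| ≈ 5000, ∠ ≈ 89.99°
pole (1 + j20000·0.0005) = 1 + j10 → |·| ≈ 10.05, ∠ ≈ 84.29°
|H| = 0.125 · 200 / (5000 · 10.05) ≈ 0.00049751
Gain = 20 log₁₀(0.00049751) ≈ -66.06 dB
∠H = (89.71°) − (89.99° + 84.29°) = -84.57°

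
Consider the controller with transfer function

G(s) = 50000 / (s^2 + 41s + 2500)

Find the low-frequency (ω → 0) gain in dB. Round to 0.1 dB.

26.0 dB

G(0) = 50000 / 2500 = 20
20 log₁₀(20) ≈ 26.02 dB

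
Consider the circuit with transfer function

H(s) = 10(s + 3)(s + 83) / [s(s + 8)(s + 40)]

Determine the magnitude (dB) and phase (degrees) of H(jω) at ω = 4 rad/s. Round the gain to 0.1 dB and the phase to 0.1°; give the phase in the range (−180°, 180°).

At s = jω = j4:
zero (s+3): 3 + j4 → |·| = √(3²+4²) = √25 ≈ 5, ∠ = arctan(4/3) ≈ 53.13°
zero (s+83): 83 + j4 → |·| = √(83²+4²) = √6905 ≈ 83.096, ∠ = arctan(4/83) ≈ 2.76°
pole (s+8): 8 + j4 → |·| = √(8²+4²) = √80 ≈ 8.9443, ∠ = arctan(4/8) ≈ 26.57°
pole (s+40): 40 + j4 → |·| = √(40²+4²) = √1616 ≈ 40.2, ∠ = arctan(4/40) ≈ 5.71°
pole at origin: |s| = 4, ∠ = 90.00° (in denominator)
|H| = 10 · 415.48 / 1438.2 ≈ 2.8889
Gain = 20 log₁₀(2.8889) ≈ 9.21 dB
∠H = 55.89° − 122.28° = -66.39°

9.2 dB, -66.4°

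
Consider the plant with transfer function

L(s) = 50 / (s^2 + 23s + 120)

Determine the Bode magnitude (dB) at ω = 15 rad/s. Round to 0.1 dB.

-17.2 dB

Substitute s = j15:
Numerator: 50 = 50 + j0
Denominator: (j15)^2 + 23(j15) + 120 = -105 + j345
|N| = √(50² + 0²) ≈ 50, ∠N ≈ 0.00°
|D| = √(105² + 345²) ≈ 360.62, ∠D ≈ 106.93°
|L| = 50 / 360.62 ≈ 0.13865
Gain = 20 log₁₀(0.13865) ≈ -17.16 dB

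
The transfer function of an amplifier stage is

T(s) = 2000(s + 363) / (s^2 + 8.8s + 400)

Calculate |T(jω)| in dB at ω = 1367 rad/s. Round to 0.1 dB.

3.6 dB

At s = jω = j1367:
zero (s+363): 363 + j1367 → |·| = √(363²+1367²) = √2000458 ≈ 1414.4, ∠ = arctan(1367/363) ≈ 75.13°
quadratic: (j1367)² + 8.8·j1367 + 400 = -1868289 + j12029.6 → |·| ≈ 1.8683e+06, ∠ ≈ 179.63°
|T| = 2000 · 1414.4 / 1.8683e+06 ≈ 1.5141
Gain = 20 log₁₀(1.5141) ≈ 3.60 dB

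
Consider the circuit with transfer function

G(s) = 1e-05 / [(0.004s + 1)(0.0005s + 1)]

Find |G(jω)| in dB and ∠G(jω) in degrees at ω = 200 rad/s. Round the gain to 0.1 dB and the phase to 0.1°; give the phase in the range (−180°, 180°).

-102.2 dB, -44.4°

At ω = 200 rad/s:
pole (1 + j200·0.004) = 1 + j0.8 → |·| ≈ 1.2806, ∠ ≈ 38.66°
pole (1 + j200·0.0005) = 1 + j0.1 → |·| ≈ 1.005, ∠ ≈ 5.71°
|G| = 1e-05 · 1 / (1.2806 · 1.005) ≈ 7.77e-06
Gain = 20 log₁₀(7.77e-06) ≈ -102.19 dB
∠G = (0°) − (38.66° + 5.71°) = -44.37°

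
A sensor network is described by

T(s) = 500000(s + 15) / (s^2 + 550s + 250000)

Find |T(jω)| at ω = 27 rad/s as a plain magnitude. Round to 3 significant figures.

61.8

At s = jω = j27:
zero (s+15): 15 + j27 → |·| = √(15²+27²) = √954 ≈ 30.887, ∠ = arctan(27/15) ≈ 60.95°
quadratic: (j27)² + 550·j27 + 250000 = 249271 + j14850 → |·| ≈ 2.4971e+05, ∠ ≈ 3.41°
|T| = 500000 · 30.887 / 2.4971e+05 ≈ 61.846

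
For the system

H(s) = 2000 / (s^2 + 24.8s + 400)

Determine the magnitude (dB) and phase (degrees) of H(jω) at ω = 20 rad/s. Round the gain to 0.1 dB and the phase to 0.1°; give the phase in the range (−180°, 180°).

At s = jω = j20:
quadratic: (j20)² + 24.8·j20 + 400 = 0 + j496 → |·| ≈ 496, ∠ ≈ 90.00°
|H| = 2000 / 496 ≈ 4.0323
Gain = 20 log₁₀(4.0323) ≈ 12.11 dB
∠H = 0.00° − 90.00° = -90.00°

12.1 dB, -90.0°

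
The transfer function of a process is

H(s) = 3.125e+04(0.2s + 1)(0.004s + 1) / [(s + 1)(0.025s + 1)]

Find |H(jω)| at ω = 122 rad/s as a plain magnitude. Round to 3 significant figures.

At ω = 122 rad/s:
zero (1 + j122·0.2) = 1 + j24.4 → |·| ≈ 24.42, ∠ ≈ 87.65°
zero (1 + j122·0.004) = 1 + j0.488 → |·| ≈ 1.1127, ∠ ≈ 26.01°
pole (1 + j122·1) = 1 + j122 → |·| ≈ 122, ∠ ≈ 89.53°
pole (1 + j122·0.025) = 1 + j3.05 → |·| ≈ 3.2098, ∠ ≈ 71.85°
|H| = 3.125e+04 · 24.42 · 1.1127 / (122 · 3.2098) ≈ 2168.4

2.17e+03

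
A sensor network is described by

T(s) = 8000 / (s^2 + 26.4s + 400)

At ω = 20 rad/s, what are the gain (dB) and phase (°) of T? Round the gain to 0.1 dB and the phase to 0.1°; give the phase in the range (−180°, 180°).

23.6 dB, -90.0°

At s = jω = j20:
quadratic: (j20)² + 26.4·j20 + 400 = 0 + j528 → |·| ≈ 528, ∠ ≈ 90.00°
|T| = 8000 / 528 ≈ 15.152
Gain = 20 log₁₀(15.152) ≈ 23.61 dB
∠T = 0.00° − 90.00° = -90.00°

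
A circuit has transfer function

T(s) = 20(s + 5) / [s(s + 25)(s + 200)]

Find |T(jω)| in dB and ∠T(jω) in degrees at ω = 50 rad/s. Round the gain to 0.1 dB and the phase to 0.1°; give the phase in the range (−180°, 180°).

At s = jω = j50:
zero (s+5): 5 + j50 → |·| = √(5²+50²) = √2525 ≈ 50.249, ∠ = arctan(50/5) ≈ 84.29°
pole (s+25): 25 + j50 → |·| = √(25²+50²) = √3125 ≈ 55.902, ∠ = arctan(50/25) ≈ 63.43°
pole (s+200): 200 + j50 → |·| = √(200²+50²) = √42500 ≈ 206.16, ∠ = arctan(50/200) ≈ 14.04°
pole at origin: |s| = 50, ∠ = 90.00° (in denominator)
|T| = 20 · 50.249 / 5.7624e+05 ≈ 0.001744
Gain = 20 log₁₀(0.001744) ≈ -55.17 dB
∠T = 84.29° − 167.47° = -83.18°

-55.2 dB, -83.2°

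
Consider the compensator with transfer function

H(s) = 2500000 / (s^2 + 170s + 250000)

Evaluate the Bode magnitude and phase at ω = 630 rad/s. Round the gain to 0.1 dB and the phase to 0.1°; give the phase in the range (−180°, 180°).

22.8 dB, -143.9°

At s = jω = j630:
quadratic: (j630)² + 170·j630 + 250000 = -146900 + j107100 → |·| ≈ 1.818e+05, ∠ ≈ 143.91°
|H| = 2500000 / 1.818e+05 ≈ 13.751
Gain = 20 log₁₀(13.751) ≈ 22.77 dB
∠H = 0.00° − 143.91° = -143.91°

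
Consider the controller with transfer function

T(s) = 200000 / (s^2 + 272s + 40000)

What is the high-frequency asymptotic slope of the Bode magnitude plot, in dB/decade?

Each pole contributes −20 dB/decade at high frequency; each zero contributes +20 dB/decade.
Net: 0 zero(s) − 2 pole(s) → -40 dB/decade.

-40 dB/decade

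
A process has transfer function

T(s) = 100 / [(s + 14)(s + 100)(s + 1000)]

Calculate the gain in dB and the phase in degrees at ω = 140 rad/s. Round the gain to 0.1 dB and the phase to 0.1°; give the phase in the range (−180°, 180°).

-107.8 dB, -146.7°

At s = jω = j140:
pole (s+14): 14 + j140 → |·| = √(14²+140²) = √19796 ≈ 140.7, ∠ = arctan(140/14) ≈ 84.29°
pole (s+100): 100 + j140 → |·| = √(100²+140²) = √29600 ≈ 172.05, ∠ = arctan(140/100) ≈ 54.46°
pole (s+1000): 1000 + j140 → |·| = √(1000²+140²) = √1019600 ≈ 1009.8, ∠ = arctan(140/1000) ≈ 7.97°
|T| = 100 / 2.4445e+07 ≈ 4.0908e-06
Gain = 20 log₁₀(4.0908e-06) ≈ -107.76 dB
∠T = 0.00° − 146.72° = -146.72°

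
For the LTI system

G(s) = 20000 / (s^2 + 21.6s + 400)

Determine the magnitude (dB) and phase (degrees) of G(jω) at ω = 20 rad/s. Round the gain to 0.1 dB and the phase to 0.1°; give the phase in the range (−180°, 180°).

33.3 dB, -90.0°

At s = jω = j20:
quadratic: (j20)² + 21.6·j20 + 400 = 0 + j432 → |·| ≈ 432, ∠ ≈ 90.00°
|G| = 20000 / 432 ≈ 46.296
Gain = 20 log₁₀(46.296) ≈ 33.31 dB
∠G = 0.00° − 90.00° = -90.00°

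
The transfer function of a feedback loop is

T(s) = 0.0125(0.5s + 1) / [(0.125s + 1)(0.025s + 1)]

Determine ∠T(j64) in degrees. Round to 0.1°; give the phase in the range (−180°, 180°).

At ω = 64 rad/s:
zero (1 + j64·0.5) = 1 + j32 → |·| ≈ 32.016, ∠ ≈ 88.21°
pole (1 + j64·0.125) = 1 + j8 → |·| ≈ 8.0623, ∠ ≈ 82.87°
pole (1 + j64·0.025) = 1 + j1.6 → |·| ≈ 1.8868, ∠ ≈ 57.99°
∠T = (88.21°) − (82.87° + 57.99°) = -52.65°

-52.7°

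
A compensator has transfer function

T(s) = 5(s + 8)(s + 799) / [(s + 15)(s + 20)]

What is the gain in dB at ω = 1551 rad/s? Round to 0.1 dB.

At s = jω = j1551:
zero (s+8): 8 + j1551 → |·| = √(8²+1551²) = √2405665 ≈ 1551, ∠ = arctan(1551/8) ≈ 89.70°
zero (s+799): 799 + j1551 → |·| = √(799²+1551²) = √3044002 ≈ 1744.7, ∠ = arctan(1551/799) ≈ 62.74°
pole (s+15): 15 + j1551 → |·| = √(15²+1551²) = √2405826 ≈ 1551.1, ∠ = arctan(1551/15) ≈ 89.45°
pole (s+20): 20 + j1551 → |·| = √(20²+1551²) = √2406001 ≈ 1551.1, ∠ = arctan(1551/20) ≈ 89.26°
|T| = 5 · 2.706e+06 / 2.4059e+06 ≈ 5.6237
Gain = 20 log₁₀(5.6237) ≈ 15.00 dB

15.0 dB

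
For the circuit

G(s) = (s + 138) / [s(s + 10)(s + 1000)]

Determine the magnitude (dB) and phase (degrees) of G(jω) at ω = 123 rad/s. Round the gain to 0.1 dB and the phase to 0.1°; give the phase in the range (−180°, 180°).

-98.4 dB, -140.7°

At s = jω = j123:
zero (s+138): 138 + j123 → |·| = √(138²+123²) = √34173 ≈ 184.86, ∠ = arctan(123/138) ≈ 41.71°
pole (s+10): 10 + j123 → |·| = √(10²+123²) = √15229 ≈ 123.41, ∠ = arctan(123/10) ≈ 85.35°
pole (s+1000): 1000 + j123 → |·| = √(1000²+123²) = √1015129 ≈ 1007.5, ∠ = arctan(123/1000) ≈ 7.01°
pole at origin: |s| = 123, ∠ = 90.00° (in denominator)
|G| = 1 · 184.86 / 1.5293e+07 ≈ 1.2088e-05
Gain = 20 log₁₀(1.2088e-05) ≈ -98.35 dB
∠G = 41.71° − 182.36° = -140.65°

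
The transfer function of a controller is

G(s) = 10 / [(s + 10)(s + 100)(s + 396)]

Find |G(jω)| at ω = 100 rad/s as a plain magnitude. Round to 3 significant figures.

At s = jω = j100:
pole (s+10): 10 + j100 → |·| = √(10²+100²) = √10100 ≈ 100.5, ∠ = arctan(100/10) ≈ 84.29°
pole (s+100): 100 + j100 → |·| = √(100²+100²) = √20000 ≈ 141.42, ∠ = arctan(100/100) ≈ 45.00°
pole (s+396): 396 + j100 → |·| = √(396²+100²) = √166816 ≈ 408.43, ∠ = arctan(100/396) ≈ 14.17°
|G| = 10 / 5.8049e+06 ≈ 1.7227e-06

1.72e-06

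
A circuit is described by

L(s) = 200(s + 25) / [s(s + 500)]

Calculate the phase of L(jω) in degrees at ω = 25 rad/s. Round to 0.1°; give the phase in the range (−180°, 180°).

-47.9°

At s = jω = j25:
zero (s+25): 25 + j25 → |·| = √(25²+25²) = √1250 ≈ 35.355, ∠ = arctan(25/25) ≈ 45.00°
pole (s+500): 500 + j25 → |·| = √(500²+25²) = √250625 ≈ 500.62, ∠ = arctan(25/500) ≈ 2.86°
pole at origin: |s| = 25, ∠ = 90.00° (in denominator)
∠L = 45.00° − 92.86° = -47.86°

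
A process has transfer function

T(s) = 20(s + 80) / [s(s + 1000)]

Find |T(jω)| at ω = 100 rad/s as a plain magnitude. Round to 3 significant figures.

0.0255

At s = jω = j100:
zero (s+80): 80 + j100 → |·| = √(80²+100²) = √16400 ≈ 128.06, ∠ = arctan(100/80) ≈ 51.34°
pole (s+1000): 1000 + j100 → |·| = √(1000²+100²) = √1010000 ≈ 1005, ∠ = arctan(100/1000) ≈ 5.71°
pole at origin: |s| = 100, ∠ = 90.00° (in denominator)
|T| = 20 · 128.06 / 1.005e+05 ≈ 0.025485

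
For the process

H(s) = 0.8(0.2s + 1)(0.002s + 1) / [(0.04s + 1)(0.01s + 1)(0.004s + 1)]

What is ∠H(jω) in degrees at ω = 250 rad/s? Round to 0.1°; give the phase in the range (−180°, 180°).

At ω = 250 rad/s:
zero (1 + j250·0.2) = 1 + j50 → |·| ≈ 50.01, ∠ ≈ 88.85°
zero (1 + j250·0.002) = 1 + j0.5 → |·| ≈ 1.118, ∠ ≈ 26.57°
pole (1 + j250·0.04) = 1 + j10 → |·| ≈ 10.05, ∠ ≈ 84.29°
pole (1 + j250·0.01) = 1 + j2.5 → |·| ≈ 2.6926, ∠ ≈ 68.20°
pole (1 + j250·0.004) = 1 + j1 → |·| ≈ 1.4142, ∠ ≈ 45.00°
∠H = (88.85° + 26.57°) − (84.29° + 68.20° + 45.00°) = -82.07°

-82.1°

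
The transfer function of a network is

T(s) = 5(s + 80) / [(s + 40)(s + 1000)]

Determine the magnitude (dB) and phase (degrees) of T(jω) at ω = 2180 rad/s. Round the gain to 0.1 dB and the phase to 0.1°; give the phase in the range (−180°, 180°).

-53.6 dB, -66.4°

At s = jω = j2180:
zero (s+80): 80 + j2180 → |·| = √(80²+2180²) = √4758800 ≈ 2181.5, ∠ = arctan(2180/80) ≈ 87.90°
pole (s+40): 40 + j2180 → |·| = √(40²+2180²) = √4754000 ≈ 2180.4, ∠ = arctan(2180/40) ≈ 88.95°
pole (s+1000): 1000 + j2180 → |·| = √(1000²+2180²) = √5752400 ≈ 2398.4, ∠ = arctan(2180/1000) ≈ 65.36°
|T| = 5 · 2181.5 / 5.2295e+06 ≈ 0.0020858
Gain = 20 log₁₀(0.0020858) ≈ -53.61 dB
∠T = 87.90° − 154.31° = -66.41°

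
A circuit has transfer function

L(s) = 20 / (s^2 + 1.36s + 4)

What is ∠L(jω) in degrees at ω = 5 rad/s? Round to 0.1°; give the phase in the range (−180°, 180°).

At s = jω = j5:
quadratic: (j5)² + 1.36·j5 + 4 = -21 + j6.8 → |·| ≈ 22.074, ∠ ≈ 162.06°
∠L = 0.00° − 162.06° = -162.06°

-162.1°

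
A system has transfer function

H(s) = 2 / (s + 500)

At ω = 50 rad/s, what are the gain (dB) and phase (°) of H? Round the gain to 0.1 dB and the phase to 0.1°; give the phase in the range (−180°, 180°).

Substitute s = j50:
Numerator: 2 = 2 + j0
Denominator: (j50) + 500 = 500 + j50
|N| = √(2² + 0²) ≈ 2, ∠N ≈ 0.00°
|D| = √(500² + 50²) ≈ 502.49, ∠D ≈ 5.71°
|H| = 2 / 502.49 ≈ 0.0039802
Gain = 20 log₁₀(0.0039802) ≈ -48.00 dB
∠H = 0.00° − 5.71° = -5.71°

-48.0 dB, -5.7°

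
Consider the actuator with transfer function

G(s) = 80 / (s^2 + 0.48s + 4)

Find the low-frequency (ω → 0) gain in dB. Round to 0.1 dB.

G(0) = 80 / 4 = 20
20 log₁₀(20) ≈ 26.02 dB

26.0 dB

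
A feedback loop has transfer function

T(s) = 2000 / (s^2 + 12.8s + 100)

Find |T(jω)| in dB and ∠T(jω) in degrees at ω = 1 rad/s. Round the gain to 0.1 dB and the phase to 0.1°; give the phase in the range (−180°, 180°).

At s = jω = j1:
quadratic: (j1)² + 12.8·j1 + 100 = 99 + j12.8 → |·| ≈ 99.824, ∠ ≈ 7.37°
|T| = 2000 / 99.824 ≈ 20.035
Gain = 20 log₁₀(20.035) ≈ 26.04 dB
∠T = 0.00° − 7.37° = -7.37°

26.0 dB, -7.4°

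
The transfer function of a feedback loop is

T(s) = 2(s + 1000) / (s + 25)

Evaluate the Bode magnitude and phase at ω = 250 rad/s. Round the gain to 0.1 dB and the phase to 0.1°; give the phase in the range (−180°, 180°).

18.3 dB, -70.3°

At s = jω = j250:
zero (s+1000): 1000 + j250 → |·| = √(1000²+250²) = √1062500 ≈ 1030.8, ∠ = arctan(250/1000) ≈ 14.04°
pole (s+25): 25 + j250 → |·| = √(25²+250²) = √63125 ≈ 251.25, ∠ = arctan(250/25) ≈ 84.29°
|T| = 2 · 1030.8 / 251.25 ≈ 8.2054
Gain = 20 log₁₀(8.2054) ≈ 18.28 dB
∠T = 14.04° − 84.29° = -70.25°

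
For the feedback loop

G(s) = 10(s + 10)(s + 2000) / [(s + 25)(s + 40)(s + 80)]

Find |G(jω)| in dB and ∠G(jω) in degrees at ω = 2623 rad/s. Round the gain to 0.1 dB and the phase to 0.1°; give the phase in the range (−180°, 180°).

At s = jω = j2623:
zero (s+10): 10 + j2623 → |·| = √(10²+2623²) = √6880229 ≈ 2623, ∠ = arctan(2623/10) ≈ 89.78°
zero (s+2000): 2000 + j2623 → |·| = √(2000²+2623²) = √10880129 ≈ 3298.5, ∠ = arctan(2623/2000) ≈ 52.67°
pole (s+25): 25 + j2623 → |·| = √(25²+2623²) = √6880754 ≈ 2623.1, ∠ = arctan(2623/25) ≈ 89.45°
pole (s+40): 40 + j2623 → |·| = √(40²+2623²) = √6881729 ≈ 2623.3, ∠ = arctan(2623/40) ≈ 89.13°
pole (s+80): 80 + j2623 → |·| = √(80²+2623²) = √6886529 ≈ 2624.2, ∠ = arctan(2623/80) ≈ 88.25°
|G| = 10 · 8.652e+06 / 1.8058e+10 ≈ 0.0047912
Gain = 20 log₁₀(0.0047912) ≈ -46.39 dB
∠G = 142.45° − 266.83° = -124.38°

-46.4 dB, -124.4°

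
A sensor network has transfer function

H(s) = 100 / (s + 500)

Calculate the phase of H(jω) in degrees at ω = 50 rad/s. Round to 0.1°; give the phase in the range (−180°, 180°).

Substitute s = j50:
Numerator: 100 = 100 + j0
Denominator: (j50) + 500 = 500 + j50
|N| = √(100² + 0²) ≈ 100, ∠N ≈ 0.00°
|D| = √(500² + 50²) ≈ 502.49, ∠D ≈ 5.71°
∠H = 0.00° − 5.71° = -5.71°

-5.7°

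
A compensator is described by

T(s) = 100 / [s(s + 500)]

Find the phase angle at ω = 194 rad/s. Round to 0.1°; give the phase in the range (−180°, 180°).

-111.2°

At s = jω = j194:
pole (s+500): 500 + j194 → |·| = √(500²+194²) = √287636 ≈ 536.32, ∠ = arctan(194/500) ≈ 21.21°
pole at origin: |s| = 194, ∠ = 90.00° (in denominator)
∠T = 0.00° − 111.21° = -111.21°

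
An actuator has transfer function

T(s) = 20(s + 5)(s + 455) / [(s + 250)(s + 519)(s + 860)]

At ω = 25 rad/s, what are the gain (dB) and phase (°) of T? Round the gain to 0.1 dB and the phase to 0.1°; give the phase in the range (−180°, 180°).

At s = jω = j25:
zero (s+5): 5 + j25 → |·| = √(5²+25²) = √650 ≈ 25.495, ∠ = arctan(25/5) ≈ 78.69°
zero (s+455): 455 + j25 → |·| = √(455²+25²) = √207650 ≈ 455.69, ∠ = arctan(25/455) ≈ 3.14°
pole (s+250): 250 + j25 → |·| = √(250²+25²) = √63125 ≈ 251.25, ∠ = arctan(25/250) ≈ 5.71°
pole (s+519): 519 + j25 → |·| = √(519²+25²) = √269986 ≈ 519.6, ∠ = arctan(25/519) ≈ 2.76°
pole (s+860): 860 + j25 → |·| = √(860²+25²) = √740225 ≈ 860.36, ∠ = arctan(25/860) ≈ 1.67°
|T| = 20 · 11618 / 1.1232e+08 ≈ 0.0020687
Gain = 20 log₁₀(0.0020687) ≈ -53.69 dB
∠T = 81.83° − 10.14° = 71.69°

-53.7 dB, 71.7°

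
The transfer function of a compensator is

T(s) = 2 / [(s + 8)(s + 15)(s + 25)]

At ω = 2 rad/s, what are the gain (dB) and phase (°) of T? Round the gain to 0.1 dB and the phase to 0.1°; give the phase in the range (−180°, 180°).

-63.9 dB, -26.2°

At s = jω = j2:
pole (s+8): 8 + j2 → |·| = √(8²+2²) = √68 ≈ 8.2462, ∠ = arctan(2/8) ≈ 14.04°
pole (s+15): 15 + j2 → |·| = √(15²+2²) = √229 ≈ 15.133, ∠ = arctan(2/15) ≈ 7.59°
pole (s+25): 25 + j2 → |·| = √(25²+2²) = √629 ≈ 25.08, ∠ = arctan(2/25) ≈ 4.57°
|T| = 2 / 3129.7 ≈ 0.00063904
Gain = 20 log₁₀(0.00063904) ≈ -63.89 dB
∠T = 0.00° − 26.20° = -26.20°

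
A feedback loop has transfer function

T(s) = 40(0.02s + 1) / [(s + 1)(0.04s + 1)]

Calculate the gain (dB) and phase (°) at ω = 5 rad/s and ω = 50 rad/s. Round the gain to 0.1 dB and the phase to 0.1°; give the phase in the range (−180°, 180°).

ω = 5: 17.8 dB, -84.3°; ω = 50: -5.9 dB, -107.3°

At ω = 5 rad/s:
zero (1 + j5·0.02) = 1 + j0.1 → |·| ≈ 1.005, ∠ ≈ 5.71°
pole (1 + j5·1) = 1 + j5 → |·| ≈ 5.099, ∠ ≈ 78.69°
pole (1 + j5·0.04) = 1 + j0.2 → |·| ≈ 1.0198, ∠ ≈ 11.31°
|T| = 40 · 1.005 / (5.099 · 1.0198) ≈ 7.7308
Gain = 20 log₁₀(7.7308) ≈ 17.76 dB
∠T = (5.71°) − (78.69° + 11.31°) = -84.29°

At ω = 50 rad/s:
zero (1 + j50·0.02) = 1 + j1 → |·| ≈ 1.4142, ∠ ≈ 45.00°
pole (1 + j50·1) = 1 + j50 → |·| ≈ 50.01, ∠ ≈ 88.85°
pole (1 + j50·0.04) = 1 + j2 → |·| ≈ 2.2361, ∠ ≈ 63.43°
|T| = 40 · 1.4142 / (50.01 · 2.2361) ≈ 0.50585
Gain = 20 log₁₀(0.50585) ≈ -5.92 dB
∠T = (45.00°) − (88.85° + 63.43°) = -107.28°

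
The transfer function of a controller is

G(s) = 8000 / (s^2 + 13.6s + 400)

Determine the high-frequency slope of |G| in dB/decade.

-40 dB/decade

Each pole contributes −20 dB/decade at high frequency; each zero contributes +20 dB/decade.
Net: 0 zero(s) − 2 pole(s) → -40 dB/decade.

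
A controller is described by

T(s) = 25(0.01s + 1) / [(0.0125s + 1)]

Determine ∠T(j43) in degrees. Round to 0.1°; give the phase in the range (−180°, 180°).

-5.0°

At ω = 43 rad/s:
zero (1 + j43·0.01) = 1 + j0.43 → |·| ≈ 1.0885, ∠ ≈ 23.27°
pole (1 + j43·0.0125) = 1 + j0.5375 → |·| ≈ 1.1353, ∠ ≈ 28.26°
∠T = (23.27°) − (28.26°) = -4.99°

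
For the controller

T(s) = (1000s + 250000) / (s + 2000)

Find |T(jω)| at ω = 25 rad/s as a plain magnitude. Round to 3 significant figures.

Substitute s = j25:
Numerator: 1000(j25) + 250000 = 250000 + j25000
Denominator: (j25) + 2000 = 2000 + j25
|N| = √(250000² + 25000²) ≈ 2.5125e+05, ∠N ≈ 5.71°
|D| = √(2000² + 25²) ≈ 2000.2, ∠D ≈ 0.72°
|T| = 2.5125e+05 / 2000.2 ≈ 125.61

126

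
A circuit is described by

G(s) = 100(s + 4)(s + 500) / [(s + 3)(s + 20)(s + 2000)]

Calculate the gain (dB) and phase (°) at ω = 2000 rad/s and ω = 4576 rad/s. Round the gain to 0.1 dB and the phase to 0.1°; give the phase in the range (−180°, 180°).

At s = jω = j2000:
zero (s+4): 4 + j2000 → |·| = √(4²+2000²) = √4000016 ≈ 2000, ∠ = arctan(2000/4) ≈ 89.89°
zero (s+500): 500 + j2000 → |·| = √(500²+2000²) = √4250000 ≈ 2061.6, ∠ = arctan(2000/500) ≈ 75.96°
pole (s+3): 3 + j2000 → |·| = √(3²+2000²) = √4000009 ≈ 2000, ∠ = arctan(2000/3) ≈ 89.91°
pole (s+20): 20 + j2000 → |·| = √(20²+2000²) = √4000400 ≈ 2000.1, ∠ = arctan(2000/20) ≈ 89.43°
pole (s+2000): 2000 + j2000 → |·| = √(2000²+2000²) = √8000000 ≈ 2828.4, ∠ = arctan(2000/2000) ≈ 45.00°
|G| = 100 · 4.1232e+06 / 1.1314e+10 ≈ 0.036443
Gain = 20 log₁₀(0.036443) ≈ -28.77 dB
∠G = 165.85° − 224.34° = -58.49°

At s = jω = j4576:
zero (s+4): 4 + j4576 → |·| = √(4²+4576²) = √20939792 ≈ 4576, ∠ = arctan(4576/4) ≈ 89.95°
zero (s+500): 500 + j4576 → |·| = √(500²+4576²) = √21189776 ≈ 4603.2, ∠ = arctan(4576/500) ≈ 83.76°
pole (s+3): 3 + j4576 → |·| = √(3²+4576²) = √20939785 ≈ 4576, ∠ = arctan(4576/3) ≈ 89.96°
pole (s+20): 20 + j4576 → |·| = √(20²+4576²) = √20940176 ≈ 4576, ∠ = arctan(4576/20) ≈ 89.75°
pole (s+2000): 2000 + j4576 → |·| = √(2000²+4576²) = √24939776 ≈ 4994, ∠ = arctan(4576/2000) ≈ 66.39°
|G| = 100 · 2.1064e+07 / 1.0457e+11 ≈ 0.020143
Gain = 20 log₁₀(0.020143) ≈ -33.92 dB
∠G = 173.71° − 246.10° = -72.39°

ω = 2000: -28.8 dB, -58.5°; ω = 4576: -33.9 dB, -72.4°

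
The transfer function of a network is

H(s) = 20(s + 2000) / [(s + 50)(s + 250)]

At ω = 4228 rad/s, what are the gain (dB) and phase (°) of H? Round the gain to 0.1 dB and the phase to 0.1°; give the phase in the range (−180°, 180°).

-45.6 dB, -111.3°

At s = jω = j4228:
zero (s+2000): 2000 + j4228 → |·| = √(2000²+4228²) = √21875984 ≈ 4677.2, ∠ = arctan(4228/2000) ≈ 64.68°
pole (s+50): 50 + j4228 → |·| = √(50²+4228²) = √17878484 ≈ 4228.3, ∠ = arctan(4228/50) ≈ 89.32°
pole (s+250): 250 + j4228 → |·| = √(250²+4228²) = √17938484 ≈ 4235.4, ∠ = arctan(4228/250) ≈ 86.62°
|H| = 20 · 4677.2 / 1.7909e+07 ≈ 0.0052233
Gain = 20 log₁₀(0.0052233) ≈ -45.64 dB
∠H = 64.68° − 175.94° = -111.26°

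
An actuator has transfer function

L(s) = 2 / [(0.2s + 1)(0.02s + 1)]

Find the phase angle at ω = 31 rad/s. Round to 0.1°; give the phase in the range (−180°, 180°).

At ω = 31 rad/s:
pole (1 + j31·0.2) = 1 + j6.2 → |·| ≈ 6.2801, ∠ ≈ 80.84°
pole (1 + j31·0.02) = 1 + j0.62 → |·| ≈ 1.1766, ∠ ≈ 31.80°
∠L = (0°) − (80.84° + 31.80°) = -112.64°

-112.6°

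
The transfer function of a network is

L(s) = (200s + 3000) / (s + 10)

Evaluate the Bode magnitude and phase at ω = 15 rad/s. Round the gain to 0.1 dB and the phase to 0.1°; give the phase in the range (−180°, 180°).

Substitute s = j15:
Numerator: 200(j15) + 3000 = 3000 + j3000
Denominator: (j15) + 10 = 10 + j15
|N| = √(3000² + 3000²) ≈ 4242.6, ∠N ≈ 45.00°
|D| = √(10² + 15²) ≈ 18.028, ∠D ≈ 56.31°
|L| = 4242.6 / 18.028 ≈ 235.33
Gain = 20 log₁₀(235.33) ≈ 47.43 dB
∠L = 45.00° − 56.31° = -11.31°

47.4 dB, -11.3°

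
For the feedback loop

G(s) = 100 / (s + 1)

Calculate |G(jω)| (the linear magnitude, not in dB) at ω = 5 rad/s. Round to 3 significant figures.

19.6

At s = jω = j5:
pole (s+1): 1 + j5 → |·| = √(1²+5²) = √26 ≈ 5.099, ∠ = arctan(5/1) ≈ 78.69°
|G| = 100 / 5.099 ≈ 19.612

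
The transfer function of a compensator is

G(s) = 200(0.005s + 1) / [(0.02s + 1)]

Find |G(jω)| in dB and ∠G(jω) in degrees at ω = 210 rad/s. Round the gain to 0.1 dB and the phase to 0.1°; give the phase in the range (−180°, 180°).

36.5 dB, -30.2°

At ω = 210 rad/s:
zero (1 + j210·0.005) = 1 + j1.05 → |·| ≈ 1.45, ∠ ≈ 46.40°
pole (1 + j210·0.02) = 1 + j4.2 → |·| ≈ 4.3174, ∠ ≈ 76.61°
|G| = 200 · 1.45 / (4.3174) ≈ 67.17
Gain = 20 log₁₀(67.17) ≈ 36.54 dB
∠G = (46.40°) − (76.61°) = -30.21°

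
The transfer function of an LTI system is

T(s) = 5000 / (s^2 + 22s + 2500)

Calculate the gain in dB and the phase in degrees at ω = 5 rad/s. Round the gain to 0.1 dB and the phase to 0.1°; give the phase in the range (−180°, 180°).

At s = jω = j5:
quadratic: (j5)² + 22·j5 + 2500 = 2475 + j110 → |·| ≈ 2477.4, ∠ ≈ 2.54°
|T| = 5000 / 2477.4 ≈ 2.0182
Gain = 20 log₁₀(2.0182) ≈ 6.10 dB
∠T = 0.00° − 2.54° = -2.54°

6.1 dB, -2.5°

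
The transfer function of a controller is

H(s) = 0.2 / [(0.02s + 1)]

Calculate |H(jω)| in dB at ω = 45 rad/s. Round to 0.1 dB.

-16.6 dB

At ω = 45 rad/s:
pole (1 + j45·0.02) = 1 + j0.9 → |·| ≈ 1.3454, ∠ ≈ 41.99°
|H| = 0.2 · 1 / (1.3454) ≈ 0.14865
Gain = 20 log₁₀(0.14865) ≈ -16.56 dB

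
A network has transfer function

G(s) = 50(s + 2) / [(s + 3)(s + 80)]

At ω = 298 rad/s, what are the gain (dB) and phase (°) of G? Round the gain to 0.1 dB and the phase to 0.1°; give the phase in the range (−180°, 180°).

At s = jω = j298:
zero (s+2): 2 + j298 → |·| = √(2²+298²) = √88808 ≈ 298.01, ∠ = arctan(298/2) ≈ 89.62°
pole (s+3): 3 + j298 → |·| = √(3²+298²) = √88813 ≈ 298.02, ∠ = arctan(298/3) ≈ 89.42°
pole (s+80): 80 + j298 → |·| = √(80²+298²) = √95204 ≈ 308.55, ∠ = arctan(298/80) ≈ 74.97°
|G| = 50 · 298.01 / 91954 ≈ 0.16204
Gain = 20 log₁₀(0.16204) ≈ -15.81 dB
∠G = 89.62° − 164.39° = -74.77°

-15.8 dB, -74.8°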